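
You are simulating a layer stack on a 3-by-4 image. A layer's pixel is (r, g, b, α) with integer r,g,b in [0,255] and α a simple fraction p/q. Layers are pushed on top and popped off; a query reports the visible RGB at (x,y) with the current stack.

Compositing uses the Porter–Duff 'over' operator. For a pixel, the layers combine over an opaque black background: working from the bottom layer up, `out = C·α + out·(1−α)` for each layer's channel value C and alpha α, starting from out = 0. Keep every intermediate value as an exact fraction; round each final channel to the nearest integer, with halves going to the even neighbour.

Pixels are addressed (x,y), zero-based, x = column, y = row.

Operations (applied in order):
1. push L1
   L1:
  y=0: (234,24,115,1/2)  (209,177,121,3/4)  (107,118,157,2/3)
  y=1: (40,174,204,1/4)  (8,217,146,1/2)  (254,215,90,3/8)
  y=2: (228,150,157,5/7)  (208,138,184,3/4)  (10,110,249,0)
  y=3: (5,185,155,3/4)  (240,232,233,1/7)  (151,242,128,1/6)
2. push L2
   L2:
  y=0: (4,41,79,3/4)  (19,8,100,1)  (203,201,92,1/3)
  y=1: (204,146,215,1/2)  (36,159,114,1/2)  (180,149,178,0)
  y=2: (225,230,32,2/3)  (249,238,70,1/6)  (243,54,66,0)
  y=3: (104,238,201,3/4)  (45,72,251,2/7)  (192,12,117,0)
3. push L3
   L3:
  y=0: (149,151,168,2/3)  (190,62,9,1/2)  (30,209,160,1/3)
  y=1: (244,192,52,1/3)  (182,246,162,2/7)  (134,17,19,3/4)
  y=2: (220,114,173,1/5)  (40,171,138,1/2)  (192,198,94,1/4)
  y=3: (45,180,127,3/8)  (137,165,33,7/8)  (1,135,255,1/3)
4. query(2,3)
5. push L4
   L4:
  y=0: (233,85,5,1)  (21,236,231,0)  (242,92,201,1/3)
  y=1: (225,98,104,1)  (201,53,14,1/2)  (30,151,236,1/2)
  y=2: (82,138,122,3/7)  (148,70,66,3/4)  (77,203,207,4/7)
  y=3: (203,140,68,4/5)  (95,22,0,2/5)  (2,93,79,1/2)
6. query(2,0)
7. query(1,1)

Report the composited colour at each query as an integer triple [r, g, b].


(2,3) stack=L1,L2,L3; from [0,0,0]:
after L1 α=1/6: [151/6, 121/3, 64/3]
after L2 α=0: [151/6, 121/3, 64/3]
after L3 α=1/3: [154/9, 647/9, 893/9]
rounded: [17, 72, 99]

at x=2,y=0 over L1,L2,L3,L4:
after L1 α=2/3: [214/3, 236/3, 314/3]
after L2 α=1/3: [1037/9, 1075/9, 904/9]
after L3 α=1/3: [2344/27, 4031/27, 3248/27]
after L4 α=1/3: [11222/81, 10546/81, 11923/81]
→ [139, 130, 147]

query (1,1) [L1,L2,L3,L4] — begin 0,0,0
L1 α=1/2: [4, 217/2, 73]
L2 α=1/2: [20, 535/4, 187/2]
L3 α=2/7: [464/7, 4643/28, 1583/14]
L4 α=1/2: [1871/14, 6127/56, 1779/28]
= [134, 109, 64]


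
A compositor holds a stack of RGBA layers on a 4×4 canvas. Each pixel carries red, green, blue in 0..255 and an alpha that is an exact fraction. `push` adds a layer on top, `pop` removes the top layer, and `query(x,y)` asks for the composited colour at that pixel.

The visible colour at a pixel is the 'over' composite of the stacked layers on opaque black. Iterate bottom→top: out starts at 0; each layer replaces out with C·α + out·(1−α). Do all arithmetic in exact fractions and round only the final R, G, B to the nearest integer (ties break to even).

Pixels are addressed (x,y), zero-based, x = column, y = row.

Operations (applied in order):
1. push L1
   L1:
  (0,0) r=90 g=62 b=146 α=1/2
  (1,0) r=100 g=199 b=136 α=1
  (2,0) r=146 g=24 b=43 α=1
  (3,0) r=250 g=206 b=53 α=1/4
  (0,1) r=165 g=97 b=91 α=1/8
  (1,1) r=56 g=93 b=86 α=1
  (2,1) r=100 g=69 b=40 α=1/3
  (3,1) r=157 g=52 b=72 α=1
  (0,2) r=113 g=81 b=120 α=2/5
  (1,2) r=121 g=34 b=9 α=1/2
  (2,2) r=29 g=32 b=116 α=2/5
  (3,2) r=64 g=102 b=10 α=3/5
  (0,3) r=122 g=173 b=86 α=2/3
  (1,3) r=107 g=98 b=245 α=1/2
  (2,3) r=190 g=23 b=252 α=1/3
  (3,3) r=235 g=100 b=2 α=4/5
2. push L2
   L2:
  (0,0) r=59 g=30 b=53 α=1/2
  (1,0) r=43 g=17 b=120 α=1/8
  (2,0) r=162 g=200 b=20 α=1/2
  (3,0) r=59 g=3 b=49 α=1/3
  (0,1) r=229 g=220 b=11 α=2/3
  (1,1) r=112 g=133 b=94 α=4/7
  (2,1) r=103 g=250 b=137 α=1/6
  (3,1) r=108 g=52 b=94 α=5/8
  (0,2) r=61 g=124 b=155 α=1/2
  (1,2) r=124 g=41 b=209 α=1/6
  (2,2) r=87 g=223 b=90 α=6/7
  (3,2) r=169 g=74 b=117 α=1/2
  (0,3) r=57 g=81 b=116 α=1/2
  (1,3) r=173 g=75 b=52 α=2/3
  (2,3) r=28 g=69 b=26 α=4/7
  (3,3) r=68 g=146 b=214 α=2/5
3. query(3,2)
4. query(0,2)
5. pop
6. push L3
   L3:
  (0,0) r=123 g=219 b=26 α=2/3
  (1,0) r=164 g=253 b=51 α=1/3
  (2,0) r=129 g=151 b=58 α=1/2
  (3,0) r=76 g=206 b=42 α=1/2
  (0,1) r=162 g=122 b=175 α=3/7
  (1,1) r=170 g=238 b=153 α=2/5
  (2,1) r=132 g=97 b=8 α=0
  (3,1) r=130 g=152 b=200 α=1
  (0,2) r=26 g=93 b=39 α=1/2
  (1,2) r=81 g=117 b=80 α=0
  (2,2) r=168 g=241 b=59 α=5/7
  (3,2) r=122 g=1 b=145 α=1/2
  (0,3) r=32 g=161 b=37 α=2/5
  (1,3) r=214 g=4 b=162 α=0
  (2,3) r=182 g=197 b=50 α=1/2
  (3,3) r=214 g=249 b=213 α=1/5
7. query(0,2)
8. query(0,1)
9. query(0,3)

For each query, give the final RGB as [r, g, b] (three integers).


at x=3,y=2 over L1,L2:
L1 α=3/5: [192/5, 306/5, 6]
L2 α=1/2: [1037/10, 338/5, 123/2]
→ [104, 68, 62]

at x=0,y=2 over L1,L2:
L1 α=2/5: [226/5, 162/5, 48]
L2 α=1/2: [531/10, 391/5, 203/2]
→ [53, 78, 102]

query (0,2) [L1,L3] — begin 0,0,0
L1 α=2/5: [226/5, 162/5, 48]
L3 α=1/2: [178/5, 627/10, 87/2]
→ [36, 63, 44]

at x=0,y=1 over L1,L3:
+L1 (α=1/8) → [165/8, 97/8, 91/8]
+L3 (α=3/7) → [1137/14, 829/14, 163/2]
rounded: [81, 59, 82]

at x=0,y=3 over L1,L3:
L1 α=2/3: [244/3, 346/3, 172/3]
L3 α=2/5: [308/5, 668/5, 246/5]
= [62, 134, 49]


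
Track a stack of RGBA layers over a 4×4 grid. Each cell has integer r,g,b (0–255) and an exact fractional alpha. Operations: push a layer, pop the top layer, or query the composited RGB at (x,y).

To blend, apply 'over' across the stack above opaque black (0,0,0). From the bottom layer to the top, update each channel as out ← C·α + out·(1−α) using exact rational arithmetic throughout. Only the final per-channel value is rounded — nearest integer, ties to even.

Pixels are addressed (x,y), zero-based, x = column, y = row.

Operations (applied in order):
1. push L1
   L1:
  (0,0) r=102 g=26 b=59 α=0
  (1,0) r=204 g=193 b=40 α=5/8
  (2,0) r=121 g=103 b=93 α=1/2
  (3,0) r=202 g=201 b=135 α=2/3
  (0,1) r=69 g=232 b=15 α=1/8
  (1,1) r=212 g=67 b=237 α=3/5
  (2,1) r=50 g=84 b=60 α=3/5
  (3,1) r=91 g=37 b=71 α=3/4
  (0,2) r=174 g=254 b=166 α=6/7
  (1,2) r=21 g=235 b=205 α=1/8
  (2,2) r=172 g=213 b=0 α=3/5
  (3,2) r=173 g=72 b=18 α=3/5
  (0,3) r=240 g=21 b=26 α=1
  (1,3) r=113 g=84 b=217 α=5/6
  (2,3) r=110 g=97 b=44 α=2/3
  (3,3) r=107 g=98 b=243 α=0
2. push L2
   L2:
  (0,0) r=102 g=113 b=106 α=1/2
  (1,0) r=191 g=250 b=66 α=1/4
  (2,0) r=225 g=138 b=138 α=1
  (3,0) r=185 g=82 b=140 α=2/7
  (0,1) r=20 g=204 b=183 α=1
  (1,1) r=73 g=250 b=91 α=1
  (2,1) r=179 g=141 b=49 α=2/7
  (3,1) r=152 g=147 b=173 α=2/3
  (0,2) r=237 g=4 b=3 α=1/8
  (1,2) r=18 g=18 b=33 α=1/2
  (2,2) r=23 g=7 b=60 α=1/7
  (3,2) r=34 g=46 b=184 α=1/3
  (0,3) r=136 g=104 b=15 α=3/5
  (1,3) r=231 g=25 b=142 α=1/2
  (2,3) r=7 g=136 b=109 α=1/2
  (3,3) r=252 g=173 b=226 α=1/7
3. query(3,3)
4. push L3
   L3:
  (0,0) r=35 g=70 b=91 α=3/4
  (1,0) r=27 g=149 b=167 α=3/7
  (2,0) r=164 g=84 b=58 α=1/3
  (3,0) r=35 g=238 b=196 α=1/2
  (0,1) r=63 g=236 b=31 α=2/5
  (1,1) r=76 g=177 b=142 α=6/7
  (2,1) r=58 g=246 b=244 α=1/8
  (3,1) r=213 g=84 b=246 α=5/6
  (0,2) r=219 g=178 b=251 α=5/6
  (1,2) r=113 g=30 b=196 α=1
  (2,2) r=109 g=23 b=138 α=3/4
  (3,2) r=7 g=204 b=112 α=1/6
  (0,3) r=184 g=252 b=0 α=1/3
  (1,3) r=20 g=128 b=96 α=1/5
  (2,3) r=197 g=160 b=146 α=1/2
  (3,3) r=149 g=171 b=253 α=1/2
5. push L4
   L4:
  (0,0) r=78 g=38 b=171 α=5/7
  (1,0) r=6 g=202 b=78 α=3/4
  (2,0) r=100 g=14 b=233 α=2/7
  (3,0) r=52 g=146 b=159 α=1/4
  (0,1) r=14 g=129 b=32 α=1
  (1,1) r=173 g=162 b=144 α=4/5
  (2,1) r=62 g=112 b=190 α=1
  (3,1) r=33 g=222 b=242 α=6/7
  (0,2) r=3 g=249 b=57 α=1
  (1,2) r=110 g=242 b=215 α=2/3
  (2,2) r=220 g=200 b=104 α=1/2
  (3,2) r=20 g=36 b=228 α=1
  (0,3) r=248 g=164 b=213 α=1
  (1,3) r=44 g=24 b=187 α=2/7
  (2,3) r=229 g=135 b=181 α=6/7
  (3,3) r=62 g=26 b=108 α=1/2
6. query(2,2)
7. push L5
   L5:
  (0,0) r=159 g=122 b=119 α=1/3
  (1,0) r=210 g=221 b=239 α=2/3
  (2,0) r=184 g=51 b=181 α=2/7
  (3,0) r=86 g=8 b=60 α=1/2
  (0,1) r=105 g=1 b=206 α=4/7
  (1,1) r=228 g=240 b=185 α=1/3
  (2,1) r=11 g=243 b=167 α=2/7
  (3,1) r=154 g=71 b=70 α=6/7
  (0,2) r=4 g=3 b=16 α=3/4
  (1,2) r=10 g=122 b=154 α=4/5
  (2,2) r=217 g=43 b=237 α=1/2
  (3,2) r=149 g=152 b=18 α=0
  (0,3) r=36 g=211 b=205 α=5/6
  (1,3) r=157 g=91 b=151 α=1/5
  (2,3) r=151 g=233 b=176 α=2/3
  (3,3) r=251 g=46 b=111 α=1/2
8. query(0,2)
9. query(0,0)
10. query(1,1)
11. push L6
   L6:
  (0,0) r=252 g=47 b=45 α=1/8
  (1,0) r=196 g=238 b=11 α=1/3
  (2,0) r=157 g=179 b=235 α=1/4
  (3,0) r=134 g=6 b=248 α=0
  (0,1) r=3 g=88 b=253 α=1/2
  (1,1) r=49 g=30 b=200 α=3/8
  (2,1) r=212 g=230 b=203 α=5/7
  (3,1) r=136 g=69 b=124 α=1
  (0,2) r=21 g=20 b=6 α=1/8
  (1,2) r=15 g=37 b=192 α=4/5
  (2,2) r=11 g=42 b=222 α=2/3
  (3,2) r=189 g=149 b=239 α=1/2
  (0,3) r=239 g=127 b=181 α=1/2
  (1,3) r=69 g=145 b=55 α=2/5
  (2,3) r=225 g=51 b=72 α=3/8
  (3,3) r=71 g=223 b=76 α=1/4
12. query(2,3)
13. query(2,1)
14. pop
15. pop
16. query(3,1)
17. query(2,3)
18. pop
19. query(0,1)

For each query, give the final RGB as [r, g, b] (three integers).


(3,3) stack=L1,L2; from [0,0,0]:
after L1 α=0: [0, 0, 0]
after L2 α=1/7: [36, 173/7, 226/7]
rounded: [36, 25, 32]

query (2,2) [L1,L2,L3,L4] — begin 0,0,0
+L1 (α=3/5) → [516/5, 639/5, 0]
+L2 (α=1/7) → [3211/35, 3869/35, 60/7]
+L3 (α=3/4) → [3664/35, 1571/35, 1479/14]
+L4 (α=1/2) → [5682/35, 8571/70, 2935/28]
rounded: [162, 122, 105]

at x=0,y=2 over L1,L2,L3,L4,L5:
after L1 α=6/7: [1044/7, 1524/7, 996/7]
after L2 α=1/8: [1281/8, 191, 999/8]
after L3 α=5/6: [3347/16, 1081/6, 11039/48]
after L4 α=1: [3, 249, 57]
after L5 α=3/4: [15/4, 129/2, 105/4]
rounded: [4, 64, 26]

at x=0,y=0 over L1,L2,L3,L4,L5:
L1 α=0: [0, 0, 0]
L2 α=1/2: [51, 113/2, 53]
L3 α=3/4: [39, 533/8, 163/2]
L4 α=5/7: [468/7, 1293/28, 1018/7]
L5 α=1/3: [683/7, 3001/42, 2869/21]
= [98, 71, 137]

(1,1) stack=L1,L2,L3,L4,L5; from [0,0,0]:
L1 α=3/5: [636/5, 201/5, 711/5]
L2 α=1: [73, 250, 91]
L3 α=6/7: [529/7, 1312/7, 943/7]
L4 α=4/5: [5373/35, 5848/35, 995/7]
L5 α=1/3: [6242/35, 20096/105, 1095/7]
→ [178, 191, 156]

(2,3) stack=L1,L2,L3,L4,L5,L6; from [0,0,0]:
+L1 (α=2/3) → [220/3, 194/3, 88/3]
+L2 (α=1/2) → [241/6, 301/3, 415/6]
+L3 (α=1/2) → [1423/12, 781/6, 1291/12]
+L4 (α=6/7) → [17911/84, 5641/42, 14323/84]
+L5 (α=2/3) → [43279/252, 25213/126, 43891/252]
+L6 (α=3/8) → [386495/2016, 145343/1008, 273887/2016]
→ [192, 144, 136]

(2,1) stack=L1,L2,L3,L4,L5,L6; from [0,0,0]:
L1 α=3/5: [30, 252/5, 36]
L2 α=2/7: [508/7, 534/7, 278/7]
L3 α=1/8: [283/4, 195/2, 261/4]
L4 α=1: [62, 112, 190]
L5 α=2/7: [332/7, 1046/7, 1284/7]
L6 α=5/7: [8084/49, 10142/49, 9673/49]
→ [165, 207, 197]

at x=3,y=1 over L1,L2,L3,L4:
+L1 (α=3/4) → [273/4, 111/4, 213/4]
+L2 (α=2/3) → [1489/12, 429/4, 1597/12]
+L3 (α=5/6) → [14269/72, 703/8, 16357/72]
+L4 (α=6/7) → [4075/72, 11359/56, 120901/504]
rounded: [57, 203, 240]

(2,3) stack=L1,L2,L3,L4; from [0,0,0]:
L1 α=2/3: [220/3, 194/3, 88/3]
L2 α=1/2: [241/6, 301/3, 415/6]
L3 α=1/2: [1423/12, 781/6, 1291/12]
L4 α=6/7: [17911/84, 5641/42, 14323/84]
= [213, 134, 171]

(0,1) stack=L1,L2,L3; from [0,0,0]:
+L1 (α=1/8) → [69/8, 29, 15/8]
+L2 (α=1) → [20, 204, 183]
+L3 (α=2/5) → [186/5, 1084/5, 611/5]
rounded: [37, 217, 122]


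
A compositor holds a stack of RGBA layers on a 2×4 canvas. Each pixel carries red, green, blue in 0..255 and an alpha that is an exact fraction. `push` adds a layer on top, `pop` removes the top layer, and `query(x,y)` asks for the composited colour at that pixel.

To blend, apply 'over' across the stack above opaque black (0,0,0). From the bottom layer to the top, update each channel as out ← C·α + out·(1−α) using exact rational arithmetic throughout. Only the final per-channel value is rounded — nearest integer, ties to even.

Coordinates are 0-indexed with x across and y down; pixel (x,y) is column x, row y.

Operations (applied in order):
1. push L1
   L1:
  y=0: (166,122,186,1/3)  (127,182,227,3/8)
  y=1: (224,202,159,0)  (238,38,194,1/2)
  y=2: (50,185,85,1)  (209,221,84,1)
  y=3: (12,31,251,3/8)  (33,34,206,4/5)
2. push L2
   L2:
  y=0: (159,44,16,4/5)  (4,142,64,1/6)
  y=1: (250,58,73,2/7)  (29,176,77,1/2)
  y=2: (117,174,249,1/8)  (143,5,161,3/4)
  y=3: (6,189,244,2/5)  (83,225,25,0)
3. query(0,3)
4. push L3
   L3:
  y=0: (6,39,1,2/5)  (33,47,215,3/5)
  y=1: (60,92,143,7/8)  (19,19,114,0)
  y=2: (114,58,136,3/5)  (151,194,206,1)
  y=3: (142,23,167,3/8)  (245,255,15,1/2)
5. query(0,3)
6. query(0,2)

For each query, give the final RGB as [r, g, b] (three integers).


(0,3) stack=L1,L2; from [0,0,0]:
after L1 α=3/8: [9/2, 93/8, 753/8]
after L2 α=2/5: [51/10, 3303/40, 6163/40]
rounded: [5, 83, 154]

at x=0,y=3 over L1,L2,L3:
+L1 (α=3/8) → [9/2, 93/8, 753/8]
+L2 (α=2/5) → [51/10, 3303/40, 6163/40]
+L3 (α=3/8) → [903/16, 3855/64, 10171/64]
rounded: [56, 60, 159]

(0,2) stack=L1,L2,L3; from [0,0,0]:
+L1 (α=1) → [50, 185, 85]
+L2 (α=1/8) → [467/8, 1469/8, 211/2]
+L3 (α=3/5) → [367/4, 433/4, 619/5]
= [92, 108, 124]


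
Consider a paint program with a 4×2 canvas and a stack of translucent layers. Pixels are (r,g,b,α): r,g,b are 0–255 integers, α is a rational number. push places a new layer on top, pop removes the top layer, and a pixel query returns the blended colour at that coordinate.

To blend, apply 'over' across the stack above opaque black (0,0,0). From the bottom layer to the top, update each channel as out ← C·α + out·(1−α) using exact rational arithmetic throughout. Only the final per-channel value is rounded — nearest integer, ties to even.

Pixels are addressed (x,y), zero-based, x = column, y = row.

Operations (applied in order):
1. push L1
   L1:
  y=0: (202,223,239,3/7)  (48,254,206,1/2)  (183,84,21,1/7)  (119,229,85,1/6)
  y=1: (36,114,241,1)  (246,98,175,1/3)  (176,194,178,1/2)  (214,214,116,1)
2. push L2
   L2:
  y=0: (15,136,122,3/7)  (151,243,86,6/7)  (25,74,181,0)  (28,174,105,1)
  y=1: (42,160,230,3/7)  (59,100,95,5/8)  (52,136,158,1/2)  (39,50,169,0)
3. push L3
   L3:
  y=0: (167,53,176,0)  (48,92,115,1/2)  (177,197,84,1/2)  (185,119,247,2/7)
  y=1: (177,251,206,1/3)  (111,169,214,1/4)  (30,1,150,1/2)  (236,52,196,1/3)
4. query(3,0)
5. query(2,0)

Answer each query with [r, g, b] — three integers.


(3,0) stack=L1,L2,L3; from [0,0,0]:
after L1 α=1/6: [119/6, 229/6, 85/6]
after L2 α=1: [28, 174, 105]
after L3 α=2/7: [510/7, 1108/7, 1019/7]
→ [73, 158, 146]

(2,0) stack=L1,L2,L3; from [0,0,0]:
L1 α=1/7: [183/7, 12, 3]
L2 α=0: [183/7, 12, 3]
L3 α=1/2: [711/7, 209/2, 87/2]
rounded: [102, 104, 44]


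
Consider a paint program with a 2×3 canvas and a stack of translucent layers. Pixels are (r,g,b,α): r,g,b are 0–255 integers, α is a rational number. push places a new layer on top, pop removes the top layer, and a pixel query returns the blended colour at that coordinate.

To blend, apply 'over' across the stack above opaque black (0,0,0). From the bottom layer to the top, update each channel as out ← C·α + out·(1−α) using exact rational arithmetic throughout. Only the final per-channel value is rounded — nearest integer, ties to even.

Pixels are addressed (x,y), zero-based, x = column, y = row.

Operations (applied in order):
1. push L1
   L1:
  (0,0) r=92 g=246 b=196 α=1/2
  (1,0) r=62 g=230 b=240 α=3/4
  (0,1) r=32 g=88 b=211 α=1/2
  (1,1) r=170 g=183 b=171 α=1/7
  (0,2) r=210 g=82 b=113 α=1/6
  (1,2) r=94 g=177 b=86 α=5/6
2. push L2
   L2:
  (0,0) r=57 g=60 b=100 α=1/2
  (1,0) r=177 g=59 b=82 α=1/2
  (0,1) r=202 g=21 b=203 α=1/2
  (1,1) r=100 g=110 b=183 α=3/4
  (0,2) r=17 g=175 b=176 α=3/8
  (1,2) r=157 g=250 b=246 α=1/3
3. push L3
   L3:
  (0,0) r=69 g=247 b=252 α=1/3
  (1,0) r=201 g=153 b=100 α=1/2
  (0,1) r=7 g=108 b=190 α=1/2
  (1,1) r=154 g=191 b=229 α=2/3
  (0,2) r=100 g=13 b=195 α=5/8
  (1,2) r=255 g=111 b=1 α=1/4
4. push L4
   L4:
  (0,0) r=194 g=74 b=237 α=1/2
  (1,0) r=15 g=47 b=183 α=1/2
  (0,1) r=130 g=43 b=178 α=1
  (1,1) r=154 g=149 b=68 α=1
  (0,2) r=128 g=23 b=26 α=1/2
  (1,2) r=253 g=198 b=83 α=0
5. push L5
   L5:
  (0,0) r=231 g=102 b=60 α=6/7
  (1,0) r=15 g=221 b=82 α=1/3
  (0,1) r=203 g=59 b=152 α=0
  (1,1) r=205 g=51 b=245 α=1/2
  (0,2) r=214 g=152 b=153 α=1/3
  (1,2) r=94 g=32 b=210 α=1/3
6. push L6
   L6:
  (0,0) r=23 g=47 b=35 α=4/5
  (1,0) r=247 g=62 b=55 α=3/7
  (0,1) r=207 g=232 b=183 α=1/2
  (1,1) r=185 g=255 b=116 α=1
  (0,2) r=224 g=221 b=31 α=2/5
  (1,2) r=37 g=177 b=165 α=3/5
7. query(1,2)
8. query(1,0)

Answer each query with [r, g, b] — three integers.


query (1,2) [L1,L2,L3,L4,L5,L6] — begin 0,0,0
+L1 (α=5/6) → [235/3, 295/2, 215/3]
+L2 (α=1/3) → [941/9, 545/3, 1168/9]
+L3 (α=1/4) → [853/6, 164, 1171/12]
+L4 (α=0) → [853/6, 164, 1171/12]
+L5 (α=1/3) → [1135/9, 120, 2431/18]
+L6 (α=3/5) → [3269/45, 771/5, 6886/45]
= [73, 154, 153]

query (1,0) [L1,L2,L3,L4,L5,L6] — begin 0,0,0
L1 α=3/4: [93/2, 345/2, 180]
L2 α=1/2: [447/4, 463/4, 131]
L3 α=1/2: [1251/8, 1075/8, 231/2]
L4 α=1/2: [1371/16, 1451/16, 597/4]
L5 α=1/3: [497/8, 1073/8, 761/6]
L6 α=3/7: [1979/14, 1445/14, 2017/21]
rounded: [141, 103, 96]


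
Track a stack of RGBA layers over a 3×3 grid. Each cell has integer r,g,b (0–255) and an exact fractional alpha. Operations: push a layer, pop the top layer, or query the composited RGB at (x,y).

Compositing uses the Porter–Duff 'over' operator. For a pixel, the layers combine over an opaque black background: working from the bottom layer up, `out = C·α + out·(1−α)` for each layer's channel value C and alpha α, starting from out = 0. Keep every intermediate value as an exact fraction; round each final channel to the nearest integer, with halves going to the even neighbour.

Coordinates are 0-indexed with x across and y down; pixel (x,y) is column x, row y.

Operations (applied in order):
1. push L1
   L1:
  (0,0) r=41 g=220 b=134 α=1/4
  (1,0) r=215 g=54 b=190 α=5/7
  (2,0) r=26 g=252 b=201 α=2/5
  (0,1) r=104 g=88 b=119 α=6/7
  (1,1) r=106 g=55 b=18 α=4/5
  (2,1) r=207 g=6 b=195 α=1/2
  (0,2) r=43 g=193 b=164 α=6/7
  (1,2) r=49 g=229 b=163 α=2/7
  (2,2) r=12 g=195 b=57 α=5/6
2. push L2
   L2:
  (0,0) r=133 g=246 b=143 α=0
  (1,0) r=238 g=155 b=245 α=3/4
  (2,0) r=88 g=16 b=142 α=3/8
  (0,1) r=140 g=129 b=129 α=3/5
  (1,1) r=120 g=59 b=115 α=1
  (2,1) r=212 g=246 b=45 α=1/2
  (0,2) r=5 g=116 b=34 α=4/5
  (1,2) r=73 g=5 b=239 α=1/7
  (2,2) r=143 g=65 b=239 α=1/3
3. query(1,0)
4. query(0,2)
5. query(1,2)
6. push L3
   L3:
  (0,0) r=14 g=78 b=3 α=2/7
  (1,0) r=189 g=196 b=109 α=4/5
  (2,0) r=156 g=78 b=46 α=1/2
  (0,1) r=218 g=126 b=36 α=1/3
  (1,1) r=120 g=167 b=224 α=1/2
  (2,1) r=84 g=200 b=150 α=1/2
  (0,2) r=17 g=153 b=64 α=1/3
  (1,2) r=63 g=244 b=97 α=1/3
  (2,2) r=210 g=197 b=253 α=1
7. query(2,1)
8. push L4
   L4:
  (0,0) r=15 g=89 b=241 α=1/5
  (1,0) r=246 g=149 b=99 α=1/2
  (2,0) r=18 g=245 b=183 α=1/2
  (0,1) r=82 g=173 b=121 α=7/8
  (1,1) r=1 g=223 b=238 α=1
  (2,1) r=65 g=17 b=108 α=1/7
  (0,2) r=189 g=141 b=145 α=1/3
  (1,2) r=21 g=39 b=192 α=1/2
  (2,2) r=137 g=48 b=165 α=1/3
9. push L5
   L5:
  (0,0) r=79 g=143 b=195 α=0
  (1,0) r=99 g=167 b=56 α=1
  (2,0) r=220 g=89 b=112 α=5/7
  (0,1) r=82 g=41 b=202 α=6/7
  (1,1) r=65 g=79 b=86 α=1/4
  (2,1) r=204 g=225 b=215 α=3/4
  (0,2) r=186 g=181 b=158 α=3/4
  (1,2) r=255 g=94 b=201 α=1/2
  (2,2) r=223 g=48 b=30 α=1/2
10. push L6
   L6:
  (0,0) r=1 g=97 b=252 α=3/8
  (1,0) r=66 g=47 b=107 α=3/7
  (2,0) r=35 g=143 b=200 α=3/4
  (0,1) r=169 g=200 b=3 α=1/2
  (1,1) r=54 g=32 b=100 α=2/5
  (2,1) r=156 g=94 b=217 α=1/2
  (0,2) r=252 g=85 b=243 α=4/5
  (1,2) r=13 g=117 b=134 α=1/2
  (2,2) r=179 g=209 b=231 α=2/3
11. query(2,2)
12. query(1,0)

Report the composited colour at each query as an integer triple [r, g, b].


query (1,0) [L1,L2] — begin 0,0,0
after L1 α=5/7: [1075/7, 270/7, 950/7]
after L2 α=3/4: [6073/28, 3525/28, 6095/28]
= [217, 126, 218]

(0,2) stack=L1,L2; from [0,0,0]:
L1 α=6/7: [258/7, 1158/7, 984/7]
L2 α=4/5: [398/35, 4406/35, 1936/35]
→ [11, 126, 55]

at x=1,y=2 over L1,L2:
after L1 α=2/7: [14, 458/7, 326/7]
after L2 α=1/7: [157/7, 2783/49, 3629/49]
rounded: [22, 57, 74]

(2,1) stack=L1,L2,L3; from [0,0,0]:
L1 α=1/2: [207/2, 3, 195/2]
L2 α=1/2: [631/4, 249/2, 285/4]
L3 α=1/2: [967/8, 649/4, 885/8]
→ [121, 162, 111]

(2,2) stack=L1,L2,L3,L4,L5,L6; from [0,0,0]:
+L1 (α=5/6) → [10, 325/2, 95/2]
+L2 (α=1/3) → [163/3, 130, 334/3]
+L3 (α=1) → [210, 197, 253]
+L4 (α=1/3) → [557/3, 442/3, 671/3]
+L5 (α=1/2) → [613/3, 293/3, 761/6]
+L6 (α=2/3) → [1687/9, 1547/9, 3533/18]
→ [187, 172, 196]

query (1,0) [L1,L2,L3,L4,L5,L6] — begin 0,0,0
L1 α=5/7: [1075/7, 270/7, 950/7]
L2 α=3/4: [6073/28, 3525/28, 6095/28]
L3 α=4/5: [27241/140, 25477/140, 18303/140]
L4 α=1/2: [61681/280, 46337/280, 32163/280]
L5 α=1: [99, 167, 56]
L6 α=3/7: [594/7, 809/7, 545/7]
rounded: [85, 116, 78]


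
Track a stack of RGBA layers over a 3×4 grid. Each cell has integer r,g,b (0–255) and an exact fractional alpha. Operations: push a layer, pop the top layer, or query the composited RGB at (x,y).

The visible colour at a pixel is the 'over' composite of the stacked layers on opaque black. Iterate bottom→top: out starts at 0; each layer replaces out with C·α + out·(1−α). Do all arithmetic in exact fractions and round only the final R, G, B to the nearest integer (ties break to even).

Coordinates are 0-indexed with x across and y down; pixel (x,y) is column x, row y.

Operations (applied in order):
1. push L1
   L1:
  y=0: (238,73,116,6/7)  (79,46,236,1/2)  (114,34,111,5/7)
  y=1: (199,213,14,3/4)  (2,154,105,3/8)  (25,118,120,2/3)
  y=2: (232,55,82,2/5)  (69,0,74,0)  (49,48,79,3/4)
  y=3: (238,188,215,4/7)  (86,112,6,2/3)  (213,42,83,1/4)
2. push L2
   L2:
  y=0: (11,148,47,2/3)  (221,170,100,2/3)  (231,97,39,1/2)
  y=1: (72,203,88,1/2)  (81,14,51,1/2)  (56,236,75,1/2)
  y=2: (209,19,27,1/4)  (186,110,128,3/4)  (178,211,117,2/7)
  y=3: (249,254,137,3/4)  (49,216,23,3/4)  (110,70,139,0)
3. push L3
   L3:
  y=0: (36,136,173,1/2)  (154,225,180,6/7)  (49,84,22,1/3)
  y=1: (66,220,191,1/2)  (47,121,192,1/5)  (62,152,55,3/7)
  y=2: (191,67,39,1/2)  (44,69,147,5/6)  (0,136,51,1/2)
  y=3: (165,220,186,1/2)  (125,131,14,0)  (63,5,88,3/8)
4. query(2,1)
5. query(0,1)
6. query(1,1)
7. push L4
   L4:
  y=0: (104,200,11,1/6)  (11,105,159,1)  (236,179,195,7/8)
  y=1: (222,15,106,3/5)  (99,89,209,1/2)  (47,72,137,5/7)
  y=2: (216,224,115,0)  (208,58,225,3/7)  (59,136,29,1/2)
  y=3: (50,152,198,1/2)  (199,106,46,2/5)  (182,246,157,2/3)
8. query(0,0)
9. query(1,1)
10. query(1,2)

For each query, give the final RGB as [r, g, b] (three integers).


at x=2,y=1 over L1,L2,L3:
+L1 (α=2/3) → [50/3, 236/3, 80]
+L2 (α=1/2) → [109/3, 472/3, 155/2]
+L3 (α=3/7) → [142/3, 3256/21, 475/7]
rounded: [47, 155, 68]

query (0,1) [L1,L2,L3] — begin 0,0,0
L1 α=3/4: [597/4, 639/4, 21/2]
L2 α=1/2: [885/8, 1451/8, 197/4]
L3 α=1/2: [1413/16, 3211/16, 961/8]
→ [88, 201, 120]

(1,1) stack=L1,L2,L3; from [0,0,0]:
+L1 (α=3/8) → [3/4, 231/4, 315/8]
+L2 (α=1/2) → [327/8, 287/8, 723/16]
+L3 (α=1/5) → [421/10, 529/10, 1491/20]
= [42, 53, 75]

at x=0,y=0 over L1,L2,L3,L4:
L1 α=6/7: [204, 438/7, 696/7]
L2 α=2/3: [226/3, 2510/21, 1354/21]
L3 α=1/2: [167/3, 2683/21, 4987/42]
L4 α=1/6: [1147/18, 17615/126, 25397/252]
= [64, 140, 101]

(1,1) stack=L1,L2,L3,L4; from [0,0,0]:
L1 α=3/8: [3/4, 231/4, 315/8]
L2 α=1/2: [327/8, 287/8, 723/16]
L3 α=1/5: [421/10, 529/10, 1491/20]
L4 α=1/2: [1411/20, 1419/20, 5671/40]
= [71, 71, 142]

(1,2) stack=L1,L2,L3,L4; from [0,0,0]:
after L1 α=0: [0, 0, 0]
after L2 α=3/4: [279/2, 165/2, 96]
after L3 α=5/6: [719/12, 285/4, 277/2]
after L4 α=3/7: [2591/21, 459/7, 1229/7]
→ [123, 66, 176]


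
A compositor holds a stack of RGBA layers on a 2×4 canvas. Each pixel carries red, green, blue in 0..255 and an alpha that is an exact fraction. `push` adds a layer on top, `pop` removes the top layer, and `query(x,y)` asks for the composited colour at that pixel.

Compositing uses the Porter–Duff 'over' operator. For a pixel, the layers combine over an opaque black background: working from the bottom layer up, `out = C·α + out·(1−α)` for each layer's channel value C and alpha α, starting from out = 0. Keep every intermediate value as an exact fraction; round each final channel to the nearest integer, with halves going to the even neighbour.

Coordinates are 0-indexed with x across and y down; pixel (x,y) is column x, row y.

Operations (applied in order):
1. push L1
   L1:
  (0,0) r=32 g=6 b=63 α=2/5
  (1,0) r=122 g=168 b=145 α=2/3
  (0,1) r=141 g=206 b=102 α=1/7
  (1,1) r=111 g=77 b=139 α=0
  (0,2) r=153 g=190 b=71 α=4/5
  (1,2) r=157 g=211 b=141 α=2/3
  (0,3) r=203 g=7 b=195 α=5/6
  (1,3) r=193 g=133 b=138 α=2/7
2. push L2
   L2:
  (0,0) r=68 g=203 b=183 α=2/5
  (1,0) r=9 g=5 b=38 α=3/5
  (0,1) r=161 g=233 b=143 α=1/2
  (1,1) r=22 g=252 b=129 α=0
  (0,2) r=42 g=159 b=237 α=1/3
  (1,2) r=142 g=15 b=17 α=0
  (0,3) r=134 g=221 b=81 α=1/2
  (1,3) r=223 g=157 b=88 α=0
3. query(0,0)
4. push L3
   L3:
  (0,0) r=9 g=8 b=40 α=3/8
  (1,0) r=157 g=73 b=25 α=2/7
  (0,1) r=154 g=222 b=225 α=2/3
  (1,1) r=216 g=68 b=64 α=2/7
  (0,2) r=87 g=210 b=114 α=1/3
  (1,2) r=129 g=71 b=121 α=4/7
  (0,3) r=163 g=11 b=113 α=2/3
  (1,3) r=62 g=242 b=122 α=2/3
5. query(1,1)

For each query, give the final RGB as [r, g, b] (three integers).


(0,0) stack=L1,L2; from [0,0,0]:
+L1 (α=2/5) → [64/5, 12/5, 126/5]
+L2 (α=2/5) → [872/25, 2066/25, 2208/25]
= [35, 83, 88]

(1,1) stack=L1,L2,L3; from [0,0,0]:
+L1 (α=0) → [0, 0, 0]
+L2 (α=0) → [0, 0, 0]
+L3 (α=2/7) → [432/7, 136/7, 128/7]
rounded: [62, 19, 18]


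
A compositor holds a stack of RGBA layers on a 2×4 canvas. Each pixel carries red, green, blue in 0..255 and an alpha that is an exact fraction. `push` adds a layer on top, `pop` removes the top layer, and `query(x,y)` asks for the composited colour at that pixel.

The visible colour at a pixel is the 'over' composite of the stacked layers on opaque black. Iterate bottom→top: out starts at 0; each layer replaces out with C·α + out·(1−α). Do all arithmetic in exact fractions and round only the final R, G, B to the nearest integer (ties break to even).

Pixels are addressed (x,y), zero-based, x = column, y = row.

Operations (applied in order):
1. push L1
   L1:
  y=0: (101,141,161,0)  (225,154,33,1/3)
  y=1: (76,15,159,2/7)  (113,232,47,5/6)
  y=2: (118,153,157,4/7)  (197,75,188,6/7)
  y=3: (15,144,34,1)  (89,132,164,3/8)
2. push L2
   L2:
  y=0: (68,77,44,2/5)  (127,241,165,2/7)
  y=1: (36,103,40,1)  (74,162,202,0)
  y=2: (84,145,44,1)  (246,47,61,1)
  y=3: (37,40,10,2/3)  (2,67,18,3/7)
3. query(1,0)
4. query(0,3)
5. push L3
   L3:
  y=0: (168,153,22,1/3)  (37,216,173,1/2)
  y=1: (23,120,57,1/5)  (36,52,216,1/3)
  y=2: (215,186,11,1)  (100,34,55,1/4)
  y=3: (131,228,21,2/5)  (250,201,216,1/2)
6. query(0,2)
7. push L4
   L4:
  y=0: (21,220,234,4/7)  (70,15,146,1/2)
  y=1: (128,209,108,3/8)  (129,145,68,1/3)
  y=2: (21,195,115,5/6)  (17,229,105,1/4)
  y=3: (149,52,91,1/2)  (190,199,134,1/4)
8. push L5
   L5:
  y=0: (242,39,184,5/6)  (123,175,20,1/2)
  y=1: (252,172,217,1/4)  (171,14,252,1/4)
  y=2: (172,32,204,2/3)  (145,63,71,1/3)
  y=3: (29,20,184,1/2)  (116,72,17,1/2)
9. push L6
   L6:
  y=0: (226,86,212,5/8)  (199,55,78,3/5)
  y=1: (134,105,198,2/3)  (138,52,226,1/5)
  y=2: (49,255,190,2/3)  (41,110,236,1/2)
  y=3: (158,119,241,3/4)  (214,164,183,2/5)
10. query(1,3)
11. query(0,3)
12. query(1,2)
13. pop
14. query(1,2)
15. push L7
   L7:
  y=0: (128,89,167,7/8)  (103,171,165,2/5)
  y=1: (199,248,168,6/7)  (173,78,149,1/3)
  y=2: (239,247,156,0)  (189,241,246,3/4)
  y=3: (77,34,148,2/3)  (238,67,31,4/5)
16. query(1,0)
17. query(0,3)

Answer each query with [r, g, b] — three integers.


at x=1,y=0 over L1,L2:
+L1 (α=1/3) → [75, 154/3, 11]
+L2 (α=2/7) → [629/7, 2216/21, 55]
rounded: [90, 106, 55]

at x=0,y=3 over L1,L2:
after L1 α=1: [15, 144, 34]
after L2 α=2/3: [89/3, 224/3, 18]
→ [30, 75, 18]

query (0,2) [L1,L2,L3] — begin 0,0,0
after L1 α=4/7: [472/7, 612/7, 628/7]
after L2 α=1: [84, 145, 44]
after L3 α=1: [215, 186, 11]
→ [215, 186, 11]

at x=1,y=3 over L1,L2,L3,L4,L5,L6:
+L1 (α=3/8) → [267/8, 99/2, 123/2]
+L2 (α=3/7) → [279/14, 57, 300/7]
+L3 (α=1/2) → [3779/28, 129, 906/7]
+L4 (α=1/4) → [16657/112, 293/2, 914/7]
+L5 (α=1/2) → [29649/224, 437/4, 1033/14]
+L6 (α=2/5) → [184819/1120, 2623/20, 8223/70]
rounded: [165, 131, 117]

query (0,3) [L1,L2,L3,L4,L5,L6] — begin 0,0,0
+L1 (α=1) → [15, 144, 34]
+L2 (α=2/3) → [89/3, 224/3, 18]
+L3 (α=2/5) → [351/5, 136, 96/5]
+L4 (α=1/2) → [548/5, 94, 551/10]
+L5 (α=1/2) → [693/10, 57, 2391/20]
+L6 (α=3/4) → [5433/40, 207/2, 16851/80]
→ [136, 104, 211]

(1,2) stack=L1,L2,L3,L4,L5,L6; from [0,0,0]:
L1 α=6/7: [1182/7, 450/7, 1128/7]
L2 α=1: [246, 47, 61]
L3 α=1/4: [419/2, 175/4, 119/2]
L4 α=1/4: [1291/8, 1441/16, 567/8]
L5 α=1/3: [1871/12, 1945/24, 851/12]
L6 α=1/2: [2363/24, 4585/48, 3683/24]
= [98, 96, 153]

(1,2) stack=L1,L2,L3,L4,L5; from [0,0,0]:
+L1 (α=6/7) → [1182/7, 450/7, 1128/7]
+L2 (α=1) → [246, 47, 61]
+L3 (α=1/4) → [419/2, 175/4, 119/2]
+L4 (α=1/4) → [1291/8, 1441/16, 567/8]
+L5 (α=1/3) → [1871/12, 1945/24, 851/12]
= [156, 81, 71]

at x=1,y=0 over L1,L2,L3,L4,L5,L7:
after L1 α=1/3: [75, 154/3, 11]
after L2 α=2/7: [629/7, 2216/21, 55]
after L3 α=1/2: [444/7, 3376/21, 114]
after L4 α=1/2: [467/7, 3691/42, 130]
after L5 α=1/2: [664/7, 11041/84, 75]
after L7 α=2/5: [3434/35, 20617/140, 111]
rounded: [98, 147, 111]

(0,3) stack=L1,L2,L3,L4,L5,L7; from [0,0,0]:
+L1 (α=1) → [15, 144, 34]
+L2 (α=2/3) → [89/3, 224/3, 18]
+L3 (α=2/5) → [351/5, 136, 96/5]
+L4 (α=1/2) → [548/5, 94, 551/10]
+L5 (α=1/2) → [693/10, 57, 2391/20]
+L7 (α=2/3) → [2233/30, 125/3, 8311/60]
rounded: [74, 42, 139]


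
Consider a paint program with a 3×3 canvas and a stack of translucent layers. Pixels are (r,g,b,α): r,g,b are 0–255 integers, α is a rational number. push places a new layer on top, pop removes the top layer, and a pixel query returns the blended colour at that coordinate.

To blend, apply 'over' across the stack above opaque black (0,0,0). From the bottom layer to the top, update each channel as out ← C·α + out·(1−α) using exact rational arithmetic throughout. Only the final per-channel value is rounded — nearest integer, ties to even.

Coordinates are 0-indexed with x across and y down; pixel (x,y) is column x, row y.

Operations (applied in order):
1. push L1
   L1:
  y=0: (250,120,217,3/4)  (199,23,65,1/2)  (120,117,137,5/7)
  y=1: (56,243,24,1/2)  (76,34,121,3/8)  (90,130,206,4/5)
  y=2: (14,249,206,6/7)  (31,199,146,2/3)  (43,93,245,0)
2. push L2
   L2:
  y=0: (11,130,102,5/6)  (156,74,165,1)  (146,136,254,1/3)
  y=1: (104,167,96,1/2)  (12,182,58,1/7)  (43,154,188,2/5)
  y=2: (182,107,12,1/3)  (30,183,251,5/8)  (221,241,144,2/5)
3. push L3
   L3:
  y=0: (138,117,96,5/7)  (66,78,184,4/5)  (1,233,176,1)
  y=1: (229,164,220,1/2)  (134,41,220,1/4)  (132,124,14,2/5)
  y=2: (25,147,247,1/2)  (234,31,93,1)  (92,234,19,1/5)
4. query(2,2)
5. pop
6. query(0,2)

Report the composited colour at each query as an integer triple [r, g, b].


(2,2) stack=L1,L2,L3; from [0,0,0]:
+L1 (α=0) → [0, 0, 0]
+L2 (α=2/5) → [442/5, 482/5, 288/5]
+L3 (α=1/5) → [2228/25, 3098/25, 1247/25]
→ [89, 124, 50]

(0,2) stack=L1,L2; from [0,0,0]:
+L1 (α=6/7) → [12, 1494/7, 1236/7]
+L2 (α=1/3) → [206/3, 3737/21, 852/7]
= [69, 178, 122]


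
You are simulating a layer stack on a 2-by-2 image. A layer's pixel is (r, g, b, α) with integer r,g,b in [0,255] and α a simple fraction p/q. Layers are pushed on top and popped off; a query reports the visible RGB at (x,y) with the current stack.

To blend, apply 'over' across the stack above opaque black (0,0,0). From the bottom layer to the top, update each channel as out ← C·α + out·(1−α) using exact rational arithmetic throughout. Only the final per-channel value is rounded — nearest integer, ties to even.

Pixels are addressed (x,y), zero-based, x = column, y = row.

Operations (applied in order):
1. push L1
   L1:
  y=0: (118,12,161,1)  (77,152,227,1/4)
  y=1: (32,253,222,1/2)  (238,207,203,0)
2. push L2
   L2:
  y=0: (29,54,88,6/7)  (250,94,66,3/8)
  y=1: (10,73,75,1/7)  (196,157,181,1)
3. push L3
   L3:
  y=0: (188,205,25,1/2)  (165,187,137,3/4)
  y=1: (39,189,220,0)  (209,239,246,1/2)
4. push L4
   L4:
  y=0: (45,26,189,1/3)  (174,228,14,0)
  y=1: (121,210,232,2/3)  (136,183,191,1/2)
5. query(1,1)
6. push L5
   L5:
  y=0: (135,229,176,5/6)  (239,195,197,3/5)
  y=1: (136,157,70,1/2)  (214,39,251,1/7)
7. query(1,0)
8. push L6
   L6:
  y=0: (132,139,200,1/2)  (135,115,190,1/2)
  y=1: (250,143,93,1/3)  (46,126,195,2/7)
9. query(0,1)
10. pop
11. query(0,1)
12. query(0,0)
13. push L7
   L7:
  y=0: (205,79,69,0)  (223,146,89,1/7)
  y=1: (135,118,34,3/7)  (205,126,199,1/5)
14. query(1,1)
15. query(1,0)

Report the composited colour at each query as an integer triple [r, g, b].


at x=1,y=1 over L1,L2,L3,L4:
L1 α=0: [0, 0, 0]
L2 α=1: [196, 157, 181]
L3 α=1/2: [405/2, 198, 427/2]
L4 α=1/2: [677/4, 381/2, 809/4]
= [169, 190, 202]

at x=1,y=0 over L1,L2,L3,L4,L5:
+L1 (α=1/4) → [77/4, 38, 227/4]
+L2 (α=3/8) → [3385/32, 59, 1927/32]
+L3 (α=3/4) → [19225/128, 155, 15079/128]
+L4 (α=0) → [19225/128, 155, 15079/128]
+L5 (α=3/5) → [65113/320, 179, 52903/320]
= [203, 179, 165]

at x=0,y=1 over L1,L2,L3,L4,L5,L6:
L1 α=1/2: [16, 253/2, 111]
L2 α=1/7: [106/7, 832/7, 741/7]
L3 α=0: [106/7, 832/7, 741/7]
L4 α=2/3: [600/7, 3772/21, 3989/21]
L5 α=1/2: [776/7, 7069/42, 5459/42]
L6 α=1/3: [3302/21, 10072/63, 7412/63]
rounded: [157, 160, 118]

at x=0,y=1 over L1,L2,L3,L4,L5:
after L1 α=1/2: [16, 253/2, 111]
after L2 α=1/7: [106/7, 832/7, 741/7]
after L3 α=0: [106/7, 832/7, 741/7]
after L4 α=2/3: [600/7, 3772/21, 3989/21]
after L5 α=1/2: [776/7, 7069/42, 5459/42]
→ [111, 168, 130]

query (0,0) [L1,L2,L3,L4,L5] — begin 0,0,0
+L1 (α=1) → [118, 12, 161]
+L2 (α=6/7) → [292/7, 48, 689/7]
+L3 (α=1/2) → [804/7, 253/2, 432/7]
+L4 (α=1/3) → [641/7, 93, 729/7]
+L5 (α=5/6) → [2683/21, 619/3, 6889/42]
→ [128, 206, 164]

at x=1,y=1 over L1,L2,L3,L4,L5,L7:
+L1 (α=0) → [0, 0, 0]
+L2 (α=1) → [196, 157, 181]
+L3 (α=1/2) → [405/2, 198, 427/2]
+L4 (α=1/2) → [677/4, 381/2, 809/4]
+L5 (α=1/7) → [2459/14, 1182/7, 2929/14]
+L7 (α=1/5) → [6353/35, 1122/7, 7251/35]
= [182, 160, 207]

at x=1,y=0 over L1,L2,L3,L4,L5,L7:
after L1 α=1/4: [77/4, 38, 227/4]
after L2 α=3/8: [3385/32, 59, 1927/32]
after L3 α=3/4: [19225/128, 155, 15079/128]
after L4 α=0: [19225/128, 155, 15079/128]
after L5 α=3/5: [65113/320, 179, 52903/320]
after L7 α=1/7: [231019/1120, 1220/7, 24707/160]
→ [206, 174, 154]


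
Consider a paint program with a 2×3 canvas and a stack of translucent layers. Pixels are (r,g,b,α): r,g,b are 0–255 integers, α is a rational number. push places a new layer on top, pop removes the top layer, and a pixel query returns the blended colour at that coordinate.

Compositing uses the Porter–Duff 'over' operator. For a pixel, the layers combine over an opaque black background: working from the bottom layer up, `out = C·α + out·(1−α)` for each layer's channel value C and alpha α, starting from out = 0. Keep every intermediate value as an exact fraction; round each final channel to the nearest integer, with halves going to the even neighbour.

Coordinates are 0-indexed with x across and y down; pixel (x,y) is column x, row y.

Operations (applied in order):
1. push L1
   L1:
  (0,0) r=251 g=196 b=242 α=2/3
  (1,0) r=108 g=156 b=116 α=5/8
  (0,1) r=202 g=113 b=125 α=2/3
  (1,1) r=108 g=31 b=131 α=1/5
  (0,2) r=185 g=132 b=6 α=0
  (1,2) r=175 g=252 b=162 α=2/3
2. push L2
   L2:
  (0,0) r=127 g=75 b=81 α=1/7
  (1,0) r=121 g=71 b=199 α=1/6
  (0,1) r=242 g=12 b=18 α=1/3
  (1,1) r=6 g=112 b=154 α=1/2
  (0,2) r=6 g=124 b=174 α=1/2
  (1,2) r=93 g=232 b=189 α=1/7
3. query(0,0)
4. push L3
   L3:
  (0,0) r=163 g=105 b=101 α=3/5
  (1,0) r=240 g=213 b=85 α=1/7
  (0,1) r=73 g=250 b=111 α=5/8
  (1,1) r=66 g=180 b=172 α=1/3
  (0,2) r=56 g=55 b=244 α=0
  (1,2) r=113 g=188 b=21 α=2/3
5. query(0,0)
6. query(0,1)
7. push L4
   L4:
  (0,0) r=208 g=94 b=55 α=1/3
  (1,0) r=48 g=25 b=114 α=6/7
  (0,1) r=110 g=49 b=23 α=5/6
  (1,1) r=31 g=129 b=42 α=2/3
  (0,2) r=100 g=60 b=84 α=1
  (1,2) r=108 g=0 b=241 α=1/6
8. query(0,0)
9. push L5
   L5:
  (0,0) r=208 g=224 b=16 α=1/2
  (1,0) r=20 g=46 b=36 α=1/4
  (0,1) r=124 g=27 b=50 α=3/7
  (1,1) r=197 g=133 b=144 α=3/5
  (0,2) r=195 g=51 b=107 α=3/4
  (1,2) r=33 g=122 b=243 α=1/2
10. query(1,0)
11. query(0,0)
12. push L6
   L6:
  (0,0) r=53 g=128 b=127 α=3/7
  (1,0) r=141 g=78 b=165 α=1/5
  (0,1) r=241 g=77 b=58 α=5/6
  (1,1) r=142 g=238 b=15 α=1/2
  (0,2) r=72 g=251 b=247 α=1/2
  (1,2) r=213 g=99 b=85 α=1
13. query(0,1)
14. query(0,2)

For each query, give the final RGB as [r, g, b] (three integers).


query (0,0) [L1,L2] — begin 0,0,0
+L1 (α=2/3) → [502/3, 392/3, 484/3]
+L2 (α=1/7) → [1131/7, 859/7, 1049/7]
rounded: [162, 123, 150]

at x=0,y=0 over L1,L2,L3:
after L1 α=2/3: [502/3, 392/3, 484/3]
after L2 α=1/7: [1131/7, 859/7, 1049/7]
after L3 α=3/5: [1137/7, 3923/35, 4219/35]
→ [162, 112, 121]

at x=0,y=1 over L1,L2,L3:
+L1 (α=2/3) → [404/3, 226/3, 250/3]
+L2 (α=1/3) → [1534/9, 488/9, 554/9]
+L3 (α=5/8) → [2629/24, 2119/12, 2219/24]
rounded: [110, 177, 92]

(0,0) stack=L1,L2,L3,L4; from [0,0,0]:
after L1 α=2/3: [502/3, 392/3, 484/3]
after L2 α=1/7: [1131/7, 859/7, 1049/7]
after L3 α=3/5: [1137/7, 3923/35, 4219/35]
after L4 α=1/3: [3730/21, 3712/35, 10363/105]
rounded: [178, 106, 99]

query (1,0) [L1,L2,L3,L4,L5] — begin 0,0,0
after L1 α=5/8: [135/2, 195/2, 145/2]
after L2 α=1/6: [917/12, 1117/12, 1123/12]
after L3 α=1/7: [1397/14, 1543/14, 1293/14]
after L4 α=6/7: [5429/98, 3643/98, 10869/98]
after L5 α=1/4: [18247/392, 15437/392, 36135/392]
→ [47, 39, 92]

query (0,0) [L1,L2,L3,L4,L5] — begin 0,0,0
L1 α=2/3: [502/3, 392/3, 484/3]
L2 α=1/7: [1131/7, 859/7, 1049/7]
L3 α=3/5: [1137/7, 3923/35, 4219/35]
L4 α=1/3: [3730/21, 3712/35, 10363/105]
L5 α=1/2: [4049/21, 5776/35, 12043/210]
rounded: [193, 165, 57]

at x=0,y=1 over L1,L2,L3,L4,L5,L6:
+L1 (α=2/3) → [404/3, 226/3, 250/3]
+L2 (α=1/3) → [1534/9, 488/9, 554/9]
+L3 (α=5/8) → [2629/24, 2119/12, 2219/24]
+L4 (α=5/6) → [15829/144, 5059/72, 4979/144]
+L5 (α=3/7) → [29221/252, 931/18, 10379/252]
+L6 (α=5/6) → [332881/1512, 7861/108, 83459/1512]
rounded: [220, 73, 55]

query (0,2) [L1,L2,L3,L4,L5,L6] — begin 0,0,0
+L1 (α=0) → [0, 0, 0]
+L2 (α=1/2) → [3, 62, 87]
+L3 (α=0) → [3, 62, 87]
+L4 (α=1) → [100, 60, 84]
+L5 (α=3/4) → [685/4, 213/4, 405/4]
+L6 (α=1/2) → [973/8, 1217/8, 1393/8]
rounded: [122, 152, 174]


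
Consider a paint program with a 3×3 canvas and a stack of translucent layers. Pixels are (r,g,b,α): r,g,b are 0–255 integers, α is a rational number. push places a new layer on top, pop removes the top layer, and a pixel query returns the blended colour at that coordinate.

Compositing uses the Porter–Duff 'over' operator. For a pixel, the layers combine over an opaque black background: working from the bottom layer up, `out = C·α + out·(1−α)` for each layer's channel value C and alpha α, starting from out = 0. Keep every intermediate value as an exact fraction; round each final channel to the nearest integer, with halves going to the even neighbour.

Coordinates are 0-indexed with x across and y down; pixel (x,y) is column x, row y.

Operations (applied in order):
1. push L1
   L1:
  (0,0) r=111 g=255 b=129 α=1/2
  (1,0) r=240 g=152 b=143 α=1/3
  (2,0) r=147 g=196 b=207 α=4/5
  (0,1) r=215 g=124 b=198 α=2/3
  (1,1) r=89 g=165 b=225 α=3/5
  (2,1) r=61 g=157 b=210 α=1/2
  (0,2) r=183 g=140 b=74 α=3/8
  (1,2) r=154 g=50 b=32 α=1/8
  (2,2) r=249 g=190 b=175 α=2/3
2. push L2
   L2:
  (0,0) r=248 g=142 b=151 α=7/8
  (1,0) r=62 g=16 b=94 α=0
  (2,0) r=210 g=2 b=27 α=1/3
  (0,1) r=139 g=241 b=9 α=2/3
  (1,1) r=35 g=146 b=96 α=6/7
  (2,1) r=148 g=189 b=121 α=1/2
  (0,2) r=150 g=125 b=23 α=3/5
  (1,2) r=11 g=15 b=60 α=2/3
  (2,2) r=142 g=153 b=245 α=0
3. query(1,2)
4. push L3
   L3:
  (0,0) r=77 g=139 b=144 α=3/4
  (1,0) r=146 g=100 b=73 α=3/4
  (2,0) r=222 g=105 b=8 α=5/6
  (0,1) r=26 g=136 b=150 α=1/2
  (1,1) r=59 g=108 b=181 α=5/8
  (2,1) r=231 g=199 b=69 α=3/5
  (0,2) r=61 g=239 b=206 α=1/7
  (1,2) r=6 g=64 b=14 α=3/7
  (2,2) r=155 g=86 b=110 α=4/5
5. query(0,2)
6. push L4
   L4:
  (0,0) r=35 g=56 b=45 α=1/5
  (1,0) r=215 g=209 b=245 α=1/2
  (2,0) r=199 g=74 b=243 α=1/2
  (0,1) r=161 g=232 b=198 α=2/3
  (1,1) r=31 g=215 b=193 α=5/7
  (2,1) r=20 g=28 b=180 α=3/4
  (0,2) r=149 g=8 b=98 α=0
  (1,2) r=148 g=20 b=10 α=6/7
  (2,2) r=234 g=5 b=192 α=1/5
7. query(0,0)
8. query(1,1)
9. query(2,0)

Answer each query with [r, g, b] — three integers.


query (1,2) [L1,L2] — begin 0,0,0
after L1 α=1/8: [77/4, 25/4, 4]
after L2 α=2/3: [55/4, 145/12, 124/3]
→ [14, 12, 41]

query (0,2) [L1,L2,L3] — begin 0,0,0
L1 α=3/8: [549/8, 105/2, 111/4]
L2 α=3/5: [2349/20, 96, 249/10]
L3 α=1/7: [7657/70, 815/7, 1777/35]
= [109, 116, 51]

(0,0) stack=L1,L2,L3,L4; from [0,0,0]:
after L1 α=1/2: [111/2, 255/2, 129/2]
after L2 α=7/8: [3583/16, 2243/16, 2243/16]
after L3 α=3/4: [7279/64, 8915/64, 9155/64]
after L4 α=1/5: [7839/80, 9811/80, 1975/16]
rounded: [98, 123, 123]

query (1,1) [L1,L2,L3,L4] — begin 0,0,0
+L1 (α=3/5) → [267/5, 99, 135]
+L2 (α=6/7) → [1317/35, 975/7, 711/7]
+L3 (α=5/8) → [3569/70, 6705/56, 2117/14]
+L4 (α=5/7) → [8994/245, 36805/196, 8872/49]
→ [37, 188, 181]

at x=2,y=0 over L1,L2,L3,L4:
after L1 α=4/5: [588/5, 784/5, 828/5]
after L2 α=1/3: [742/5, 526/5, 597/5]
after L3 α=5/6: [3146/15, 3151/30, 797/30]
after L4 α=1/2: [6131/30, 5371/60, 8087/60]
= [204, 90, 135]
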